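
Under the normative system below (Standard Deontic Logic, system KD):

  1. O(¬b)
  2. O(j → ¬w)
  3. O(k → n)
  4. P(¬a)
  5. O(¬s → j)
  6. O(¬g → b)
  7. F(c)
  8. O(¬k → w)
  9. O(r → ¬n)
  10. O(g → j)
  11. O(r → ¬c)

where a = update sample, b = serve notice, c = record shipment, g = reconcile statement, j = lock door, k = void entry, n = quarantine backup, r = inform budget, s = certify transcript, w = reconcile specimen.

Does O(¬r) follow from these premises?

From premise 1 we have O(¬b).
The contrapositive of premise 6 (O(¬g → b)) is O(¬b → g), and O(¬b) is already established, so O(g).
Applying K to premise 10 (O(g → j)) and O(g) yields O(j).
From O(j) and premise 2, O(j → ¬w), we obtain O(¬w).
The contrapositive of premise 8 (O(¬k → w)) is O(¬w → k), and O(¬w) is already established, so O(k).
With premise 3, O(k → n), the K-axiom yields O(n).
Premise 9 is O(r → ¬n); contrapositively O(n → ¬r). Since O(n) holds, K gives O(¬r).
Premises 4, 5, 7, 11 do not contribute to this derivation.
So O(¬r) follows.

Yes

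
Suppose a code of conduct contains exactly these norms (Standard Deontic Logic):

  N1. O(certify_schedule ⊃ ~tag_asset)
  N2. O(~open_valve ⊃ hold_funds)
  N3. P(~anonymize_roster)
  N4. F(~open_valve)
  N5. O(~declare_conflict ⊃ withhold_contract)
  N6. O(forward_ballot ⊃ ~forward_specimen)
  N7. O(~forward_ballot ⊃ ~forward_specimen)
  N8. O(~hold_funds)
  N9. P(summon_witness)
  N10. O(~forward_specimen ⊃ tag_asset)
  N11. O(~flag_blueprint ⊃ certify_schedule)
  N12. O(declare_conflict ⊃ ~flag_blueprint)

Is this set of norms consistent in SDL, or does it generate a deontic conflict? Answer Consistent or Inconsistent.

Consistent

Premise 2 is O(~open_valve ⊃ hold_funds), but O(~open_valve) is not derivable from the premises, so it does not yield O(hold_funds).
So O(hold_funds) is not derivable, and the apparent clash with O(~hold_funds) does not arise.
A world satisfying every obligation exists (e.g. anonymize_roster=false, certify_schedule=false, declare_conflict=false, flag_blueprint=true, forward_ballot=false, forward_specimen=false, hold_funds=false, open_valve=true, summon_witness=false, tag_asset=true, withhold_contract=true); no atom is both obligatory and forbidden, so the set is consistent.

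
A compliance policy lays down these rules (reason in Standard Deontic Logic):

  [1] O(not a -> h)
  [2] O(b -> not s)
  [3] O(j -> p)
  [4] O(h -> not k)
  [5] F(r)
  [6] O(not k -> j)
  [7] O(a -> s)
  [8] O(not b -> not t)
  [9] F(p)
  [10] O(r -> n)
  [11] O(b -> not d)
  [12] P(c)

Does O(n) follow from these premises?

Premise 10 is O(r -> n), but O(r) is not derivable from the premises, so it does not yield O(n).
No other premise forces O(n). An ideal world satisfying every premise can still have n false, so O(n) is not derivable.

No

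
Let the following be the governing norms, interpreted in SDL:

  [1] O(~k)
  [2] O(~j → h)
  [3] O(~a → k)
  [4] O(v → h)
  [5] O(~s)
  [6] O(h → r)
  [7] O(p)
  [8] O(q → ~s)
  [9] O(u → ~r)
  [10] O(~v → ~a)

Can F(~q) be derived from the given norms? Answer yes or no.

Premise 8 is O(q → ~s); even if O(~s) held, inferring O(q) would be affirming the consequent — invalid.
No other premise forces O(q). An ideal world satisfying every premise can still have ~q true, so F(~q) is not derivable.

No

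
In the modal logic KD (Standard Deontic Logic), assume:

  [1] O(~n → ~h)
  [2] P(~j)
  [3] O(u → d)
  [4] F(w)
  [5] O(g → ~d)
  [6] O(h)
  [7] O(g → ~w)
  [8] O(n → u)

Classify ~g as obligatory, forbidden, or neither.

From premise 6 we have O(h).
The contrapositive of premise 1 (O(~n → ~h)) is O(h → n), and O(h) is already established, so O(n).
With premise 8, O(n → u), the K-axiom yields O(u).
With premise 3, O(u → d), the K-axiom yields O(d).
Premise 5 is O(g → ~d); contrapositively O(d → ~g). Since O(d) holds, K gives O(~g).
Premises 2, 4, 7 do not contribute to this derivation.
Hence ~g is obligatory.

Obligatory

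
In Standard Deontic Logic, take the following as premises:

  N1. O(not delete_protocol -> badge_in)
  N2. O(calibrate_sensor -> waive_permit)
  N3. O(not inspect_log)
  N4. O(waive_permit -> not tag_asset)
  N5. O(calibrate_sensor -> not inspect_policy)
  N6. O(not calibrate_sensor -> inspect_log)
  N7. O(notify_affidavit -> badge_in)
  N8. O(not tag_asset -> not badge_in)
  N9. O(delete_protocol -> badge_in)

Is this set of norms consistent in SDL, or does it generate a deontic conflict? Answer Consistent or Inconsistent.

Premises 9 and 1 are O(delete_protocol -> badge_in) and O(not delete_protocol -> badge_in); every ideal world satisfies delete_protocol or not delete_protocol, so in either case badge_in holds — hence O(badge_in).
The contrapositive of premise 8 (O(not tag_asset -> not badge_in)) is O(badge_in -> tag_asset), and O(badge_in) is already established, so O(tag_asset).
Premise 4 is O(waive_permit -> not tag_asset); contrapositively O(tag_asset -> not waive_permit). Since O(tag_asset) holds, K gives O(not waive_permit).
Premise 2, O(calibrate_sensor -> waive_permit), contraposes to O(not waive_permit -> not calibrate_sensor); with O(not waive_permit) we get O(not calibrate_sensor).
With premise 6, O(not calibrate_sensor -> inspect_log), the K-axiom yields O(inspect_log).
However, premise 3 gives O(not inspect_log).
We now have both O(inspect_log) and O(not inspect_log) — inspect_log is simultaneously obligatory and forbidden, violating the D-axiom.

Inconsistent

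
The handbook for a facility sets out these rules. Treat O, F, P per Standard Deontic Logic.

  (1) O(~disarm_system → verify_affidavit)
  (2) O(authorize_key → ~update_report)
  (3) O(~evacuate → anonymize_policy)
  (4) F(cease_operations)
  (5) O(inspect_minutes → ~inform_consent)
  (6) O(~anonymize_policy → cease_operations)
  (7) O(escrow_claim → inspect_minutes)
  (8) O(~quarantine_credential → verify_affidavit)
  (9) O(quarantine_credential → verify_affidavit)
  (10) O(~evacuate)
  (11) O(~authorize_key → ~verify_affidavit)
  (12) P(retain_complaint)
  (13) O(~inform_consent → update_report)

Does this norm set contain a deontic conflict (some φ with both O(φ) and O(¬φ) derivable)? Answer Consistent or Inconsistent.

Premise 6 is O(~anonymize_policy → cease_operations), but O(~anonymize_policy) is not derivable from the premises, so it does not yield O(cease_operations).
So O(cease_operations) is not derivable, and the apparent clash with O(~cease_operations) does not arise.
A world satisfying every obligation exists (e.g. anonymize_policy=true, authorize_key=true, cease_operations=false, disarm_system=false, escrow_claim=false, evacuate=false, inform_consent=true, inspect_minutes=false, quarantine_credential=false, retain_complaint=false, update_report=false, verify_affidavit=true); no atom is both obligatory and forbidden, so the set is consistent.

Consistent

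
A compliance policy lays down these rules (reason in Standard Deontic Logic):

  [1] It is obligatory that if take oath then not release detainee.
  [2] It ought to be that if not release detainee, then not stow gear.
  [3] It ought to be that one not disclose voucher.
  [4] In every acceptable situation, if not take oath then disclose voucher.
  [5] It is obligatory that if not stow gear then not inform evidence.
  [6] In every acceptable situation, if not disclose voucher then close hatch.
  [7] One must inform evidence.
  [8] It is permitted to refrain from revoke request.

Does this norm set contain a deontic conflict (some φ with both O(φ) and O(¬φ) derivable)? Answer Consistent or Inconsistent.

Premise 7 gives O(inform_evidence).
Premise 5, O(¬stow_gear → ¬inform_evidence), contraposes to O(inform_evidence → stow_gear); with O(inform_evidence) we get O(stow_gear).
Premise 2 is O(¬release_detainee → ¬stow_gear); contrapositively O(stow_gear → release_detainee). Since O(stow_gear) holds, K gives O(release_detainee).
The contrapositive of premise 1 (O(take_oath → ¬release_detainee)) is O(release_detainee → ¬take_oath), and O(release_detainee) is already established, so O(¬take_oath).
With premise 4, O(¬take_oath → disclose_voucher), the K-axiom yields O(disclose_voucher).
But premise 3 directly asserts O(¬disclose_voucher).
We now have both O(disclose_voucher) and O(¬disclose_voucher) — disclose_voucher is simultaneously obligatory and forbidden, violating the D-axiom.

Inconsistent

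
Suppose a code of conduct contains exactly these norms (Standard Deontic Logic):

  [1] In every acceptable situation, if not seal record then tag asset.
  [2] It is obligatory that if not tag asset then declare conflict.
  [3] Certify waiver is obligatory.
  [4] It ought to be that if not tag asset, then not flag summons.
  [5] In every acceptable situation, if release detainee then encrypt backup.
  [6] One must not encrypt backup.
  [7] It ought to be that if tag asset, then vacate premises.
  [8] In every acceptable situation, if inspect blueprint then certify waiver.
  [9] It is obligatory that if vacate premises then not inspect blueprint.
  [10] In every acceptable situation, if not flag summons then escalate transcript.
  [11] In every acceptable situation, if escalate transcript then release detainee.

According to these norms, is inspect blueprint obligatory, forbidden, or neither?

Forbidden

Premise 6, F(encrypt_backup), is equivalent to O(¬encrypt_backup).
The contrapositive of premise 5 (O(release_detainee → encrypt_backup)) is O(¬encrypt_backup → ¬release_detainee), and O(¬encrypt_backup) is already established, so O(¬release_detainee).
Premise 11, O(escalate_transcript → release_detainee), contraposes to O(¬release_detainee → ¬escalate_transcript); with O(¬release_detainee) we get O(¬escalate_transcript).
Premise 10, O(¬flag_summons → escalate_transcript), contraposes to O(¬escalate_transcript → flag_summons); with O(¬escalate_transcript) we get O(flag_summons).
Premise 4 is O(¬tag_asset → ¬flag_summons); contrapositively O(flag_summons → tag_asset). Since O(flag_summons) holds, K gives O(tag_asset).
Applying K to premise 7 (O(tag_asset → vacate_premises)) and O(tag_asset) yields O(vacate_premises).
Premise 9 is O(vacate_premises → ¬inspect_blueprint); since O(vacate_premises), deontic closure gives O(¬inspect_blueprint).
Premises 1, 2, 3, 8 do not contribute to this derivation.
Thus O(¬inspect_blueprint), which is F(inspect_blueprint): inspect_blueprint is forbidden.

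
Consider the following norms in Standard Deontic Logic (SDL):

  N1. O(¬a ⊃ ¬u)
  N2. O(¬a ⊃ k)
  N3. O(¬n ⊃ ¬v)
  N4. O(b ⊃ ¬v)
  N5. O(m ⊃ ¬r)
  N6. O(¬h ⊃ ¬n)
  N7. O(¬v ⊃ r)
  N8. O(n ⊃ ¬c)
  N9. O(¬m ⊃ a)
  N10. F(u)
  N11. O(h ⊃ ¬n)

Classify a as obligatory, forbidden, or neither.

Premises 11 and 6 cover both cases: O(h ⊃ ¬n) and O(¬h ⊃ ¬n). Since h ∨ ¬h is a tautology, O(¬n) follows.
From O(¬n) and premise 3, O(¬n ⊃ ¬v), we obtain O(¬v).
Applying K to premise 7 (O(¬v ⊃ r)) and O(¬v) yields O(r).
Premise 5, O(m ⊃ ¬r), contraposes to O(r ⊃ ¬m); with O(r) we get O(¬m).
Applying K to premise 9 (O(¬m ⊃ a)) and O(¬m) yields O(a).
Premises 1, 2, 4, 8, 10 do not contribute to this derivation.
Hence a is obligatory.

Obligatory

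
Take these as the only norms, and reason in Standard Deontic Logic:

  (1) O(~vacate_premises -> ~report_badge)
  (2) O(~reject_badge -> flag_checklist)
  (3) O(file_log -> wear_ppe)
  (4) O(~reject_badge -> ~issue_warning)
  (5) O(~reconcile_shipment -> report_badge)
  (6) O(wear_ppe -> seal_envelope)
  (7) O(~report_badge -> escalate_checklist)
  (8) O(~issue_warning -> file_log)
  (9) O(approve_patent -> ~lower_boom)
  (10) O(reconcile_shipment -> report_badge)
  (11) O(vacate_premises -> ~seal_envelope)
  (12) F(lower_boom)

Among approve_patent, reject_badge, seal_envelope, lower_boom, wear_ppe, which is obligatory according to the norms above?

reject_badge

Premises 5 and 10 cover both cases: O(~reconcile_shipment -> report_badge) and O(reconcile_shipment -> report_badge). Since ~reconcile_shipment ∨ reconcile_shipment is a tautology, O(report_badge) follows.
Premise 1, O(~vacate_premises -> ~report_badge), contraposes to O(report_badge -> vacate_premises); with O(report_badge) we get O(vacate_premises).
From O(vacate_premises) and premise 11, O(vacate_premises -> ~seal_envelope), we obtain O(~seal_envelope).
The contrapositive of premise 6 (O(wear_ppe -> seal_envelope)) is O(~seal_envelope -> ~wear_ppe), and O(~seal_envelope) is already established, so O(~wear_ppe).
The contrapositive of premise 3 (O(file_log -> wear_ppe)) is O(~wear_ppe -> ~file_log), and O(~wear_ppe) is already established, so O(~file_log).
The contrapositive of premise 8 (O(~issue_warning -> file_log)) is O(~file_log -> issue_warning), and O(~file_log) is already established, so O(issue_warning).
Premise 4, O(~reject_badge -> ~issue_warning), contraposes to O(issue_warning -> reject_badge); with O(issue_warning) we get O(reject_badge).
So O(reject_badge) holds — reject_badge is obligatory. None of the other listed options is made obligatory by any chain of premises.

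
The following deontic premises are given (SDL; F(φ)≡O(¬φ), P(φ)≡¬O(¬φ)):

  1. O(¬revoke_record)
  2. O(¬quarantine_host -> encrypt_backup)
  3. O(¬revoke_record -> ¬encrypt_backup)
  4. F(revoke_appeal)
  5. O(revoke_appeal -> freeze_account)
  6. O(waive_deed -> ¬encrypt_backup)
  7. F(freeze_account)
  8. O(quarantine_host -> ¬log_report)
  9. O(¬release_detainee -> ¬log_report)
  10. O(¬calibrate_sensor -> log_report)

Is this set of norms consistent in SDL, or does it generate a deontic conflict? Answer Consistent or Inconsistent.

Consistent

Premise 5 is O(revoke_appeal -> freeze_account), but O(revoke_appeal) is not derivable from the premises, so it does not yield O(freeze_account).
So O(freeze_account) is not derivable, and the apparent clash with O(¬freeze_account) does not arise.
A world satisfying every obligation exists (e.g. calibrate_sensor=true, encrypt_backup=false, freeze_account=false, log_report=false, quarantine_host=true, release_detainee=false, revoke_appeal=false, revoke_record=false, waive_deed=false); no atom is both obligatory and forbidden, so the set is consistent.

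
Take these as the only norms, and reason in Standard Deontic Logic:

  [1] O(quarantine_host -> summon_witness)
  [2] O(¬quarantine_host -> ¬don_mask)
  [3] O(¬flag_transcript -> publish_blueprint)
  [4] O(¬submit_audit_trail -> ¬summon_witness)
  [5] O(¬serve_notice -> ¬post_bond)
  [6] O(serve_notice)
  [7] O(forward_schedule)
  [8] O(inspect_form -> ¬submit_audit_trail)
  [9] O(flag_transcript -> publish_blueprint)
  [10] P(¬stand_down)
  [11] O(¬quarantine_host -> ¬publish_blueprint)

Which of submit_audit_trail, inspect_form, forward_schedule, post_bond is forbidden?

Premises 3 and 9 are O(¬flag_transcript -> publish_blueprint) and O(flag_transcript -> publish_blueprint); every ideal world satisfies ¬flag_transcript or flag_transcript, so in either case publish_blueprint holds — hence O(publish_blueprint).
Premise 11, O(¬quarantine_host -> ¬publish_blueprint), contraposes to O(publish_blueprint -> quarantine_host); with O(publish_blueprint) we get O(quarantine_host).
Applying K to premise 1 (O(quarantine_host -> summon_witness)) and O(quarantine_host) yields O(summon_witness).
Premise 4 is O(¬submit_audit_trail -> ¬summon_witness); contrapositively O(summon_witness -> submit_audit_trail). Since O(summon_witness) holds, K gives O(submit_audit_trail).
Premise 8, O(inspect_form -> ¬submit_audit_trail), contraposes to O(submit_audit_trail -> ¬inspect_form); with O(submit_audit_trail) we get O(¬inspect_form).
So O(¬inspect_form) holds, i.e. inspect_form is forbidden. None of the other listed options is forbidden under the premises.

inspect_form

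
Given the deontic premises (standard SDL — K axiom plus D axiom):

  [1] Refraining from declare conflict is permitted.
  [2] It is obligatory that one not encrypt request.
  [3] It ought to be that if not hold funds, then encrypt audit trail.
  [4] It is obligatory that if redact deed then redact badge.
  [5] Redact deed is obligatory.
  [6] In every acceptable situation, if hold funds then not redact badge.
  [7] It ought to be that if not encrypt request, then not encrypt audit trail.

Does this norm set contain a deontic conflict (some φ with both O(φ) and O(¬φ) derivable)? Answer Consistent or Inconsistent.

Premise 2 states O(¬encrypt_request) outright.
From O(¬encrypt_request) and premise 7, O(¬encrypt_request → ¬encrypt_audit_trail), we obtain O(¬encrypt_audit_trail).
Premise 3, O(¬hold_funds → encrypt_audit_trail), contraposes to O(¬encrypt_audit_trail → hold_funds); with O(¬encrypt_audit_trail) we get O(hold_funds).
Applying K to premise 6 (O(hold_funds → ¬redact_badge)) and O(hold_funds) yields O(¬redact_badge).
Premise 4, O(redact_deed → redact_badge), contraposes to O(¬redact_badge → ¬redact_deed); with O(¬redact_badge) we get O(¬redact_deed).
But premise 5 directly asserts O(redact_deed).
We now have both O(¬redact_deed) and O(redact_deed) — redact_deed is simultaneously obligatory and forbidden, violating the D-axiom.

Inconsistent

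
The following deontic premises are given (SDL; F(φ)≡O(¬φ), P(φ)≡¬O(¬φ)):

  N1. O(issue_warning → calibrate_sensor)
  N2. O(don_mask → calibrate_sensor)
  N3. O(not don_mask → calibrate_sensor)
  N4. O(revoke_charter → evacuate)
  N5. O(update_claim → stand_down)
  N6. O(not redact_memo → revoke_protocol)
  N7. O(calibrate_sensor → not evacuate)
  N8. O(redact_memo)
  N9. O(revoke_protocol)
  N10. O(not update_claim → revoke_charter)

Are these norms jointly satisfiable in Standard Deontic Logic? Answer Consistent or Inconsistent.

Consistent

Premise 6 is O(not redact_memo → revoke_protocol); even if O(revoke_protocol) held, inferring O(not redact_memo) would be affirming the consequent — invalid.
So O(not redact_memo) is not derivable, and the apparent clash with O(redact_memo) does not arise.
A world satisfying every obligation exists (e.g. calibrate_sensor=true, don_mask=false, evacuate=false, issue_warning=false, redact_memo=true, revoke_charter=false, revoke_protocol=true, stand_down=true, update_claim=true); no atom is both obligatory and forbidden, so the set is consistent.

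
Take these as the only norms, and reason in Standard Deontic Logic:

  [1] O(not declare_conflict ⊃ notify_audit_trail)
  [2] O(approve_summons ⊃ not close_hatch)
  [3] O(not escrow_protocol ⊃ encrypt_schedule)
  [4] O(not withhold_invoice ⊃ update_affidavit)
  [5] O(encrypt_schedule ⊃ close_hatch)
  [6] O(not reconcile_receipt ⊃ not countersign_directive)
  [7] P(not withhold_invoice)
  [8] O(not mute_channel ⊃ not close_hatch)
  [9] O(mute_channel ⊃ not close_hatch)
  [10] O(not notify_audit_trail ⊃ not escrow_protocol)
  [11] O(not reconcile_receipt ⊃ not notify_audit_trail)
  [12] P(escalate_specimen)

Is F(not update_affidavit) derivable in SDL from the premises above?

No

Premise 4 is O(not withhold_invoice ⊃ update_affidavit), but O(not withhold_invoice) is not derivable from the premises (the permission P(not withhold_invoice) asserts only not O(withhold_invoice), not O(not withhold_invoice)), so it does not yield O(update_affidavit).
No other premise forces O(update_affidavit). An ideal world satisfying every premise can still have not update_affidavit true, so F(not update_affidavit) is not derivable.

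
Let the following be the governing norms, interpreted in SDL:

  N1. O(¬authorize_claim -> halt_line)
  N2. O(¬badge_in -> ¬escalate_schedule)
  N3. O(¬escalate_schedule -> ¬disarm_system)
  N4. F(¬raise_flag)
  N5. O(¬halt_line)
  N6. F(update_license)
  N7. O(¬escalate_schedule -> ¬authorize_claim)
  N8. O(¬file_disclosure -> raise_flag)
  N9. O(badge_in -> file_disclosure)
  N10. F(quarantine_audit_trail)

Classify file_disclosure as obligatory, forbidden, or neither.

Obligatory

Premise 5 gives O(¬halt_line).
Premise 1, O(¬authorize_claim -> halt_line), contraposes to O(¬halt_line -> authorize_claim); with O(¬halt_line) we get O(authorize_claim).
The contrapositive of premise 7 (O(¬escalate_schedule -> ¬authorize_claim)) is O(authorize_claim -> escalate_schedule), and O(authorize_claim) is already established, so O(escalate_schedule).
Premise 2, O(¬badge_in -> ¬escalate_schedule), contraposes to O(escalate_schedule -> badge_in); with O(escalate_schedule) we get O(badge_in).
With premise 9, O(badge_in -> file_disclosure), the K-axiom yields O(file_disclosure).
Premises 3, 4, 6, 8, 10 do not contribute to this derivation.
Hence file_disclosure is obligatory.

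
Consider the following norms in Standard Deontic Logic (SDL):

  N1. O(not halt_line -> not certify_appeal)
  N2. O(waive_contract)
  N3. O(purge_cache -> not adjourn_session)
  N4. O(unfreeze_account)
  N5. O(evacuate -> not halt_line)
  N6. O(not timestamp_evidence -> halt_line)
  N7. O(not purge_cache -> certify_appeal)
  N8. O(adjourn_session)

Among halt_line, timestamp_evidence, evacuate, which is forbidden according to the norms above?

evacuate

Premise 8 gives O(adjourn_session).
The contrapositive of premise 3 (O(purge_cache -> not adjourn_session)) is O(adjourn_session -> not purge_cache), and O(adjourn_session) is already established, so O(not purge_cache).
With premise 7, O(not purge_cache -> certify_appeal), the K-axiom yields O(certify_appeal).
The contrapositive of premise 1 (O(not halt_line -> not certify_appeal)) is O(certify_appeal -> halt_line), and O(certify_appeal) is already established, so O(halt_line).
Premise 5, O(evacuate -> not halt_line), contraposes to O(halt_line -> not evacuate); with O(halt_line) we get O(not evacuate).
So O(not evacuate) holds, i.e. evacuate is forbidden. None of the other listed options is forbidden under the premises.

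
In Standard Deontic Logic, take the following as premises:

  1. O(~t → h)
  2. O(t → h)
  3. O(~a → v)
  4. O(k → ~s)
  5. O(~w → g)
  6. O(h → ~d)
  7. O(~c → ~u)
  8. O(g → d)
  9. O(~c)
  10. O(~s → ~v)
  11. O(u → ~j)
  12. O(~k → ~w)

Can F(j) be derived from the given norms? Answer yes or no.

Premise 11 is O(u → ~j), but O(u) is not derivable from the premises, so it does not yield O(~j).
No other premise forces O(~j). An ideal world satisfying every premise can still have j true, so F(j) is not derivable.

No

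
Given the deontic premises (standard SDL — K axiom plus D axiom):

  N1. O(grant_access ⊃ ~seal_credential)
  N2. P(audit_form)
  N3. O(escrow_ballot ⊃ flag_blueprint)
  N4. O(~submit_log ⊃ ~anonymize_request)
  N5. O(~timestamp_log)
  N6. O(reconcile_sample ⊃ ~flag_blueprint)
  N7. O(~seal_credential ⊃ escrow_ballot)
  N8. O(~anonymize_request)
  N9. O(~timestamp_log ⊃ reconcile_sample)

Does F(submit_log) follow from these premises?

Premise 4 is O(~submit_log ⊃ ~anonymize_request); even if O(~anonymize_request) held, inferring O(~submit_log) would be affirming the consequent — invalid.
No other premise forces O(~submit_log). An ideal world satisfying every premise can still have submit_log true, so F(submit_log) is not derivable.

No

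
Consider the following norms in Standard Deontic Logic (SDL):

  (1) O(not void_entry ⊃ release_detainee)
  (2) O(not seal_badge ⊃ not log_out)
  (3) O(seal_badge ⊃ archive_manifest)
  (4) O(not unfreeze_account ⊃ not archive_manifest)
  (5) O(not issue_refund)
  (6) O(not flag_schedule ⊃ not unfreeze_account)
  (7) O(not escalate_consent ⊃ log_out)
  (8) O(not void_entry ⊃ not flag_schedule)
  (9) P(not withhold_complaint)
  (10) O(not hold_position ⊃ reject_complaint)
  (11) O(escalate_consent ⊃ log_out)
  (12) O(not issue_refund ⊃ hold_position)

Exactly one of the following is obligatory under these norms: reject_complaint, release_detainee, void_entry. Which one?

Premises 11 and 7 cover both cases: O(escalate_consent ⊃ log_out) and O(not escalate_consent ⊃ log_out). Since escalate_consent ∨ not escalate_consent is a tautology, O(log_out) follows.
Premise 2 is O(not seal_badge ⊃ not log_out); contrapositively O(log_out ⊃ seal_badge). Since O(log_out) holds, K gives O(seal_badge).
Applying K to premise 3 (O(seal_badge ⊃ archive_manifest)) and O(seal_badge) yields O(archive_manifest).
Premise 4 is O(not unfreeze_account ⊃ not archive_manifest); contrapositively O(archive_manifest ⊃ unfreeze_account). Since O(archive_manifest) holds, K gives O(unfreeze_account).
The contrapositive of premise 6 (O(not flag_schedule ⊃ not unfreeze_account)) is O(unfreeze_account ⊃ flag_schedule), and O(unfreeze_account) is already established, so O(flag_schedule).
The contrapositive of premise 8 (O(not void_entry ⊃ not flag_schedule)) is O(flag_schedule ⊃ void_entry), and O(flag_schedule) is already established, so O(void_entry).
So O(void_entry) holds — void_entry is obligatory. None of the other listed options is made obligatory by any chain of premises.

void_entry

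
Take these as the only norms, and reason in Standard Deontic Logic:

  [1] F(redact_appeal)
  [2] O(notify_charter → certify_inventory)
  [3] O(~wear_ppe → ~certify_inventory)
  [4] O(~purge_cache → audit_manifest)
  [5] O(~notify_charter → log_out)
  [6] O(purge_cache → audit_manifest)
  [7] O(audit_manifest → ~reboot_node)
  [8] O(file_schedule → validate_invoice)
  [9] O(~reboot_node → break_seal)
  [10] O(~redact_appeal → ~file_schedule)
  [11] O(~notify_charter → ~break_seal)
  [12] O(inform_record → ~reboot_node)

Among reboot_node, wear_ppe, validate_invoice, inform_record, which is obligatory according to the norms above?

wear_ppe

Premises 4 and 6 cover both cases: O(~purge_cache → audit_manifest) and O(purge_cache → audit_manifest). Since ~purge_cache ∨ purge_cache is a tautology, O(audit_manifest) follows.
Premise 7 is O(audit_manifest → ~reboot_node); since O(audit_manifest), deontic closure gives O(~reboot_node).
Applying K to premise 9 (O(~reboot_node → break_seal)) and O(~reboot_node) yields O(break_seal).
Premise 11 is O(~notify_charter → ~break_seal); contrapositively O(break_seal → notify_charter). Since O(break_seal) holds, K gives O(notify_charter).
Applying K to premise 2 (O(notify_charter → certify_inventory)) and O(notify_charter) yields O(certify_inventory).
Premise 3, O(~wear_ppe → ~certify_inventory), contraposes to O(certify_inventory → wear_ppe); with O(certify_inventory) we get O(wear_ppe).
So O(wear_ppe) holds — wear_ppe is obligatory. None of the other listed options is made obligatory by any chain of premises.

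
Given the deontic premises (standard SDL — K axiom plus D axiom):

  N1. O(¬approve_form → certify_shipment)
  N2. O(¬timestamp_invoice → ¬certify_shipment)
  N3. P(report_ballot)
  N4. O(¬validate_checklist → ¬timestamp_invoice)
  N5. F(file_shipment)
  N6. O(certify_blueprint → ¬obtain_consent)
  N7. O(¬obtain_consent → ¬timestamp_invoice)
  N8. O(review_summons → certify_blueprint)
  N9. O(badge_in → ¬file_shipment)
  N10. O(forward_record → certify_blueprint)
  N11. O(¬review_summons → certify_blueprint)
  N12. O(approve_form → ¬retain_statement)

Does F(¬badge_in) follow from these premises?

Premise 9 is O(badge_in → ¬file_shipment); even if O(¬file_shipment) held, inferring O(badge_in) would be affirming the consequent — invalid.
No other premise forces O(badge_in). An ideal world satisfying every premise can still have ¬badge_in true, so F(¬badge_in) is not derivable.

No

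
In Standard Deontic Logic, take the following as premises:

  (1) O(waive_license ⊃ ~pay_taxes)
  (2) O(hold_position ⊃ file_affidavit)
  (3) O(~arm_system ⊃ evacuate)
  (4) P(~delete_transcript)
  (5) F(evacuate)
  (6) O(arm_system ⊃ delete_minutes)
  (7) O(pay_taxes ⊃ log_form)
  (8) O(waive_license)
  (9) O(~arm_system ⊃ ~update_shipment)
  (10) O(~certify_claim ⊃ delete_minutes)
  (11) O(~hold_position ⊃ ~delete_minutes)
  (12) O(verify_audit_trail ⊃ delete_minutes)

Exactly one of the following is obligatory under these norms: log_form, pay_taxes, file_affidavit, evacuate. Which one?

file_affidavit

F(evacuate) at premise 5 means O(~evacuate).
The contrapositive of premise 3 (O(~arm_system ⊃ evacuate)) is O(~evacuate ⊃ arm_system), and O(~evacuate) is already established, so O(arm_system).
From O(arm_system) and premise 6, O(arm_system ⊃ delete_minutes), we obtain O(delete_minutes).
Premise 11 is O(~hold_position ⊃ ~delete_minutes); contrapositively O(delete_minutes ⊃ hold_position). Since O(delete_minutes) holds, K gives O(hold_position).
With premise 2, O(hold_position ⊃ file_affidavit), the K-axiom yields O(file_affidavit).
So O(file_affidavit) holds — file_affidavit is obligatory. None of the other listed options is made obligatory by any chain of premises.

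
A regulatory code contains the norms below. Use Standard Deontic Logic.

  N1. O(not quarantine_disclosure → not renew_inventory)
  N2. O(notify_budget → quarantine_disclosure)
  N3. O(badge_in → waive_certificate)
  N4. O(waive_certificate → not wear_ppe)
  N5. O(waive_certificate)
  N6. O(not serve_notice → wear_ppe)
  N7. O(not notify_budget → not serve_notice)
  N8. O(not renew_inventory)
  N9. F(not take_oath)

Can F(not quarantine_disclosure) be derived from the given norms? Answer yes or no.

Yes

From premise 5 we have O(waive_certificate).
From O(waive_certificate) and premise 4, O(waive_certificate → not wear_ppe), we obtain O(not wear_ppe).
Premise 6, O(not serve_notice → wear_ppe), contraposes to O(not wear_ppe → serve_notice); with O(not wear_ppe) we get O(serve_notice).
Premise 7, O(not notify_budget → not serve_notice), contraposes to O(serve_notice → notify_budget); with O(serve_notice) we get O(notify_budget).
From O(notify_budget) and premise 2, O(notify_budget → quarantine_disclosure), we obtain O(quarantine_disclosure).
Premises 1, 3, 8, 9 do not contribute to this derivation.
So O(quarantine_disclosure) holds, i.e. F(not quarantine_disclosure). The claim follows.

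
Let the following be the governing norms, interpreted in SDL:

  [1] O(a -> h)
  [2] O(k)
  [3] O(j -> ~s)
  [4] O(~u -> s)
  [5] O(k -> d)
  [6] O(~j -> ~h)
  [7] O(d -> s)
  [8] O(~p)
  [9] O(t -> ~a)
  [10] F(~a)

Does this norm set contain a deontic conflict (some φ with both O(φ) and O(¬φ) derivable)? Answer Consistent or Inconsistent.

Inconsistent

Premise 2 states O(k) outright.
With premise 5, O(k -> d), the K-axiom yields O(d).
From O(d) and premise 7, O(d -> s), we obtain O(s).
The contrapositive of premise 3 (O(j -> ~s)) is O(s -> ~j), and O(s) is already established, so O(~j).
From O(~j) and premise 6, O(~j -> ~h), we obtain O(~h).
Premise 1 is O(a -> h); contrapositively O(~h -> ~a). Since O(~h) holds, K gives O(~a).
Yet premise 10 is F(~a), i.e. O(a).
We now have both O(~a) and O(a) — a is simultaneously obligatory and forbidden, violating the D-axiom.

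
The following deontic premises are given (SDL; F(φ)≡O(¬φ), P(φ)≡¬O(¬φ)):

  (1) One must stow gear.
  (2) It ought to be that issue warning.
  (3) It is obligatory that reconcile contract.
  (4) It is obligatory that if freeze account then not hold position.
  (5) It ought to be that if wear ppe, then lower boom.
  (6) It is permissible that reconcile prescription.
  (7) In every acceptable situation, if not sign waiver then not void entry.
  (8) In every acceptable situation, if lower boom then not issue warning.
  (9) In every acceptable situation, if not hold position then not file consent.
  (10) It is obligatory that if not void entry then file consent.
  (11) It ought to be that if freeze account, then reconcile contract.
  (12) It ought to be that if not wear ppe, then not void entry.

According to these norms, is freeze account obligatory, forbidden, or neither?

Premise 2 gives O(issue_warning).
Premise 8 is O(lower_boom → ¬issue_warning); contrapositively O(issue_warning → ¬lower_boom). Since O(issue_warning) holds, K gives O(¬lower_boom).
The contrapositive of premise 5 (O(wear_ppe → lower_boom)) is O(¬lower_boom → ¬wear_ppe), and O(¬lower_boom) is already established, so O(¬wear_ppe).
With premise 12, O(¬wear_ppe → ¬void_entry), the K-axiom yields O(¬void_entry).
Premise 10 is O(¬void_entry → file_consent); since O(¬void_entry), deontic closure gives O(file_consent).
The contrapositive of premise 9 (O(¬hold_position → ¬file_consent)) is O(file_consent → hold_position), and O(file_consent) is already established, so O(hold_position).
The contrapositive of premise 4 (O(freeze_account → ¬hold_position)) is O(hold_position → ¬freeze_account), and O(hold_position) is already established, so O(¬freeze_account).
Premises 1, 3, 6, 7, 11 do not contribute to this derivation.
Thus O(¬freeze_account), which is F(freeze_account): freeze_account is forbidden.

Forbidden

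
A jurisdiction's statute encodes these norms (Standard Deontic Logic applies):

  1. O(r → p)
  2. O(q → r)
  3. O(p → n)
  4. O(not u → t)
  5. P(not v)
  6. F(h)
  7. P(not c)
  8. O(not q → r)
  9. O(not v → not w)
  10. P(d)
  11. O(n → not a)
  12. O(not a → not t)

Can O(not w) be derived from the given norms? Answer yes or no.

No

Premise 9 is O(not v → not w), but O(not v) is not derivable from the premises (the permission P(not v) asserts only not O(v), not O(not v)), so it does not yield O(not w).
No other premise forces O(not w). An ideal world satisfying every premise can still have not w false, so O(not w) is not derivable.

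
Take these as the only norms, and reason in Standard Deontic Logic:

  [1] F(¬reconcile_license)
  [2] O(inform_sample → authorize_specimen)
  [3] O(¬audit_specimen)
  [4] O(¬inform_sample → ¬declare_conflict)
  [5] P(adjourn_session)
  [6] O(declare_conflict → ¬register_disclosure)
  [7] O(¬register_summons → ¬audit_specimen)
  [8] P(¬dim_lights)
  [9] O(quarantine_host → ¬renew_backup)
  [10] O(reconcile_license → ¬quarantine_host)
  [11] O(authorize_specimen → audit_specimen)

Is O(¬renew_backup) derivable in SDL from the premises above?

Premise 9 is O(quarantine_host → ¬renew_backup), but O(quarantine_host) is not derivable from the premises, so it does not yield O(¬renew_backup).
No other premise forces O(¬renew_backup). An ideal world satisfying every premise can still have ¬renew_backup false, so O(¬renew_backup) is not derivable.

No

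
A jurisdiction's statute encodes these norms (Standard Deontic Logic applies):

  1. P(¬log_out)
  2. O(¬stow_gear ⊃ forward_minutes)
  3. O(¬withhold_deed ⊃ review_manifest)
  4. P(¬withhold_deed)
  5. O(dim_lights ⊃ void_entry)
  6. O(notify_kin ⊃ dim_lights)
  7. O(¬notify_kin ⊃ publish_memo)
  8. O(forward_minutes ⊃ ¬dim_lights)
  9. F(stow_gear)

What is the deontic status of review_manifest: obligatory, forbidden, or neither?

Neither

Premise 3 is O(¬withhold_deed ⊃ review_manifest), but O(¬withhold_deed) is not derivable from the premises (the permission P(¬withhold_deed) asserts only ¬O(withhold_deed), not O(¬withhold_deed)), so it does not yield O(review_manifest).
No premise or chain of K-axiom applications forces O(review_manifest), and none forces O(¬review_manifest). So review_manifest is neither obligatory nor forbidden under these norms.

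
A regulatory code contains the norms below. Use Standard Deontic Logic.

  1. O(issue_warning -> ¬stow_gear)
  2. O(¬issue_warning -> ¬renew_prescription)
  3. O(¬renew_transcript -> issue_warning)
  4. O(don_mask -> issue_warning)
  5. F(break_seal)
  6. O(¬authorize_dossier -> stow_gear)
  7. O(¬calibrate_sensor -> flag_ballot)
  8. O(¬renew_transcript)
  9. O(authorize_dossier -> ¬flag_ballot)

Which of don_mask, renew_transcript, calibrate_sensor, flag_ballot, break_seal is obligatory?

calibrate_sensor

From premise 8 we have O(¬renew_transcript).
Premise 3 is O(¬renew_transcript -> issue_warning); since O(¬renew_transcript), deontic closure gives O(issue_warning).
With premise 1, O(issue_warning -> ¬stow_gear), the K-axiom yields O(¬stow_gear).
Premise 6, O(¬authorize_dossier -> stow_gear), contraposes to O(¬stow_gear -> authorize_dossier); with O(¬stow_gear) we get O(authorize_dossier).
With premise 9, O(authorize_dossier -> ¬flag_ballot), the K-axiom yields O(¬flag_ballot).
The contrapositive of premise 7 (O(¬calibrate_sensor -> flag_ballot)) is O(¬flag_ballot -> calibrate_sensor), and O(¬flag_ballot) is already established, so O(calibrate_sensor).
So O(calibrate_sensor) holds — calibrate_sensor is obligatory. None of the other listed options is made obligatory by any chain of premises.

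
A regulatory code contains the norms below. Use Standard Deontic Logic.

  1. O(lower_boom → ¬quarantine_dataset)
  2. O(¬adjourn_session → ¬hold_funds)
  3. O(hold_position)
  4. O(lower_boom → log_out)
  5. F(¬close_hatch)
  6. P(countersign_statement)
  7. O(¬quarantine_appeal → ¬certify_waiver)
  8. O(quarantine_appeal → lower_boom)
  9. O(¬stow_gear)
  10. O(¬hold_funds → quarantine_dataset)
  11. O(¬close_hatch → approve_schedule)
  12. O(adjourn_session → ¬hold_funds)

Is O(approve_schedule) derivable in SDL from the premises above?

No

Premise 11 is O(¬close_hatch → approve_schedule), but O(¬close_hatch) is not derivable from the premises, so it does not yield O(approve_schedule).
No other premise forces O(approve_schedule). An ideal world satisfying every premise can still have approve_schedule false, so O(approve_schedule) is not derivable.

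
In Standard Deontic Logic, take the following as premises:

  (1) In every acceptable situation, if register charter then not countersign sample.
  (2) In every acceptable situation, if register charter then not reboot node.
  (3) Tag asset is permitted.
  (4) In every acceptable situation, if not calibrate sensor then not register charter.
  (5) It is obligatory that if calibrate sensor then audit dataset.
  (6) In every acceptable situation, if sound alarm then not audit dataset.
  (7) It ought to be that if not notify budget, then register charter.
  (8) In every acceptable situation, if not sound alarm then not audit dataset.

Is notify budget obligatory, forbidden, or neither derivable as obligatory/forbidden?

By case analysis on sound_alarm: premise 6 gives O(sound_alarm → ¬audit_dataset) and premise 8 gives O(¬sound_alarm → ¬audit_dataset), so O(¬audit_dataset) either way.
Premise 5 is O(calibrate_sensor → audit_dataset); contrapositively O(¬audit_dataset → ¬calibrate_sensor). Since O(¬audit_dataset) holds, K gives O(¬calibrate_sensor).
From O(¬calibrate_sensor) and premise 4, O(¬calibrate_sensor → ¬register_charter), we obtain O(¬register_charter).
The contrapositive of premise 7 (O(¬notify_budget → register_charter)) is O(¬register_charter → notify_budget), and O(¬register_charter) is already established, so O(notify_budget).
Premises 1, 2, 3 do not contribute to this derivation.
Hence notify_budget is obligatory.

Obligatory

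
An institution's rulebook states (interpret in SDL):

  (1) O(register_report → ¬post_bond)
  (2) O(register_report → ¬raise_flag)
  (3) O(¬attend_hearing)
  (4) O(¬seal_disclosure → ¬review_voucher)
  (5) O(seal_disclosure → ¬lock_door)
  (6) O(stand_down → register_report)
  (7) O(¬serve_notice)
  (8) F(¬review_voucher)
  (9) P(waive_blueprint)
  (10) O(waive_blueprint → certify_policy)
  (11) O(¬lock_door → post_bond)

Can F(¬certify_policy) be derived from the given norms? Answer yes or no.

Premise 10 is O(waive_blueprint → certify_policy), but O(waive_blueprint) is not derivable from the premises (the permission P(waive_blueprint) asserts only ¬O(¬waive_blueprint), not O(waive_blueprint)), so it does not yield O(certify_policy).
No other premise forces O(certify_policy). An ideal world satisfying every premise can still have ¬certify_policy true, so F(¬certify_policy) is not derivable.

No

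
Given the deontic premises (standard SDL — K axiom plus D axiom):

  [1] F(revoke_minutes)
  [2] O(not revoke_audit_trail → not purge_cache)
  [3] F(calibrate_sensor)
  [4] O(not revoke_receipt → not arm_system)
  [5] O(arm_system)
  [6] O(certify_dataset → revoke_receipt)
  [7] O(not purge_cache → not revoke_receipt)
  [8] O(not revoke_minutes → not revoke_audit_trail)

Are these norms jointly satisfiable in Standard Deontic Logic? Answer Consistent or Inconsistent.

Inconsistent

Premise 5 states O(arm_system) outright.
Premise 4, O(not revoke_receipt → not arm_system), contraposes to O(arm_system → revoke_receipt); with O(arm_system) we get O(revoke_receipt).
Premise 7 is O(not purge_cache → not revoke_receipt); contrapositively O(revoke_receipt → purge_cache). Since O(revoke_receipt) holds, K gives O(purge_cache).
Premise 2 is O(not revoke_audit_trail → not purge_cache); contrapositively O(purge_cache → revoke_audit_trail). Since O(purge_cache) holds, K gives O(revoke_audit_trail).
The contrapositive of premise 8 (O(not revoke_minutes → not revoke_audit_trail)) is O(revoke_audit_trail → revoke_minutes), and O(revoke_audit_trail) is already established, so O(revoke_minutes).
Yet premise 1 is F(revoke_minutes), i.e. O(not revoke_minutes).
We now have both O(revoke_minutes) and O(not revoke_minutes) — revoke_minutes is simultaneously obligatory and forbidden, violating the D-axiom.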